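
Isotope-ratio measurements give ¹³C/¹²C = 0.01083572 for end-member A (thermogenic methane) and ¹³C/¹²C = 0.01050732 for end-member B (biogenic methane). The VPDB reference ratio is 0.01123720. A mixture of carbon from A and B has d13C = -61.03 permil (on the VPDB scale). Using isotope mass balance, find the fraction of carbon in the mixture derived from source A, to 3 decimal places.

0.134

δ_A = (0.01083572/0.01123720 − 1)×1000 = (0.964272 − 1)×1000 = -35.728 permil
δ_B = (0.01050732/0.01123720 − 1)×1000 = (0.935048 − 1)×1000 = -64.952 permil
f_A = (δ_mix − δ_B)/(δ_A − δ_B) = (-61.03 − (-64.952))/(-35.728 − (-64.952))
f_A = 3.922 / 29.224 = 0.1342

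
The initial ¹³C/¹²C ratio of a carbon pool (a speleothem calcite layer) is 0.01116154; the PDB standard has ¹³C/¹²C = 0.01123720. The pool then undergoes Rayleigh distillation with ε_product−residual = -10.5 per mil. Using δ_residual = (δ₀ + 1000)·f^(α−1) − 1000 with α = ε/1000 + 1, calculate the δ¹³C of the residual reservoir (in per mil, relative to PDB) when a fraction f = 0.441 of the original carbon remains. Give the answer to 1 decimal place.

1.8 per mil

δ₀ = (0.01116154/0.01123720 − 1)×1000 = (0.993267 − 1)×1000 = -6.733 per mil
α − 1 = ε/1000 = -0.0105
f^(α−1) = 0.441^(-0.0105) = 1.008634
δ_res = (-6.733 + 1000) × 1.008634 − 1000 = 1001.842 − 1000 = 1.84 per mil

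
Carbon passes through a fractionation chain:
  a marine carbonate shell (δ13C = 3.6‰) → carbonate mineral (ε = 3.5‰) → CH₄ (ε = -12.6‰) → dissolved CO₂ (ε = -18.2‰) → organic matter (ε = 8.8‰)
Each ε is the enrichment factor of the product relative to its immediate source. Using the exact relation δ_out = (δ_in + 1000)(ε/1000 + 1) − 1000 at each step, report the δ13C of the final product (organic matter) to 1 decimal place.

step 1: δ = (3.60 + 1000)·(3.5/1000 + 1) − 1000 = 7.11‰
step 2: δ = (7.11 + 1000)·(-12.6/1000 + 1) − 1000 = -5.58‰
step 3: δ = (-5.58 + 1000)·(-18.2/1000 + 1) − 1000 = -23.68‰
step 4: δ = (-23.68 + 1000)·(8.8/1000 + 1) − 1000 = -15.08‰

-15.1‰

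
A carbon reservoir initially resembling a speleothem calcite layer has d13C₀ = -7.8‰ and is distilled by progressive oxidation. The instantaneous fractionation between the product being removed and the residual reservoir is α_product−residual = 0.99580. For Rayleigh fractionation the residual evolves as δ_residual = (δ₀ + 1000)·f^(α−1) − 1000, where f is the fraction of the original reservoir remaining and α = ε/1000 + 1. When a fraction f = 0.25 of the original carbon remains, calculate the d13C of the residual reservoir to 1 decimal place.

Rayleigh residual: δ_res = (δ₀ + 1000)·f^(α−1) − 1000
α − 1 = -0.00420
f^(α−1) = 0.25^(-0.00420) = 1.005839
δ_res = (-7.8 + 1000) × 1.005839 − 1000 = 997.994 − 1000 = -2.01‰

-2.0‰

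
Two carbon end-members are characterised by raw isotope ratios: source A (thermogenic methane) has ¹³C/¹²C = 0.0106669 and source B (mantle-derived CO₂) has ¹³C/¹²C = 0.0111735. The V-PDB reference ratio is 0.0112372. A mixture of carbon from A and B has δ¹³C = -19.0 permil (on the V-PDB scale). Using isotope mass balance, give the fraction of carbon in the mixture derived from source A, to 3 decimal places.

0.296

δ_A = (0.0106669/0.0112372 − 1)×1000 = (0.949249 − 1)×1000 = -50.751 permil
δ_B = (0.0111735/0.0112372 − 1)×1000 = (0.994331 − 1)×1000 = -5.669 permil
f_A = (δ_mix − δ_B)/(δ_A − δ_B) = (-19.0 − (-5.669))/(-50.751 − (-5.669))
f_A = -13.331 / -45.082 = 0.2957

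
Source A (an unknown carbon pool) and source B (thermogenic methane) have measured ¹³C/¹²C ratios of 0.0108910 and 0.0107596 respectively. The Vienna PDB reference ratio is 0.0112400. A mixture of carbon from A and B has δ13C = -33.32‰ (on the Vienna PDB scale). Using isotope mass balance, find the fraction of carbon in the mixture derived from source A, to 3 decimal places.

0.806

δ_A = (0.0108910/0.0112400 − 1)×1000 = (0.968950 − 1)×1000 = -31.050‰
δ_B = (0.0107596/0.0112400 − 1)×1000 = (0.957260 − 1)×1000 = -42.740‰
f_A = (δ_mix − δ_B)/(δ_A − δ_B) = (-33.32 − (-42.740))/(-31.050 − (-42.740))
f_A = 9.420 / 11.690 = 0.8058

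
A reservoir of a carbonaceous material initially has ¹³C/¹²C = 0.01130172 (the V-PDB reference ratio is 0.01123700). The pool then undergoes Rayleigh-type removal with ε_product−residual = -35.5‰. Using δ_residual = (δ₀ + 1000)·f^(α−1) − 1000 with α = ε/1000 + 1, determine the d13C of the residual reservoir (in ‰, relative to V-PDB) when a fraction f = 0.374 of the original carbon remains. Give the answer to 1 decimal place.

41.5‰

δ₀ = (0.01130172/0.01123700 − 1)×1000 = (1.005760 − 1)×1000 = 5.760‰
α − 1 = ε/1000 = -0.0355
f^(α−1) = 0.374^(-0.0355) = 1.035531
δ_res = (5.760 + 1000) × 1.035531 − 1000 = 1041.495 − 1000 = 41.50‰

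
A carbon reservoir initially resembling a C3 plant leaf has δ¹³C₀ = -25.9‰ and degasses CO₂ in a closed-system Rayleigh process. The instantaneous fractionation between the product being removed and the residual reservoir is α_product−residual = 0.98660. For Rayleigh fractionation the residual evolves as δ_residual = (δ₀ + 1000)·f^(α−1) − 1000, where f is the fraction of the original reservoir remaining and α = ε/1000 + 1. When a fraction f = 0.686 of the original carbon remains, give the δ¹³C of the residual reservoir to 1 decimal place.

-21.0‰

Rayleigh residual: δ_res = (δ₀ + 1000)·f^(α−1) − 1000
α − 1 = -0.01340
f^(α−1) = 0.686^(-0.01340) = 1.005063
δ_res = (-25.9 + 1000) × 1.005063 − 1000 = 979.032 − 1000 = -20.97‰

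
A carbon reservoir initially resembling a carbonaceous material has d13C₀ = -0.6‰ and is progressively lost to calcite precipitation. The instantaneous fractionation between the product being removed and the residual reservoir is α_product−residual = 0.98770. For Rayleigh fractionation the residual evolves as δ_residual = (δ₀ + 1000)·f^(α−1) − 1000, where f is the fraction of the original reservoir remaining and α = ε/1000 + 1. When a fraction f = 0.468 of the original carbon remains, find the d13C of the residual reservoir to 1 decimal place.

Rayleigh residual: δ_res = (δ₀ + 1000)·f^(α−1) − 1000
α − 1 = -0.01230
f^(α−1) = 0.468^(-0.01230) = 1.009383
δ_res = (-0.6 + 1000) × 1.009383 − 1000 = 1008.777 − 1000 = 8.78‰

8.8‰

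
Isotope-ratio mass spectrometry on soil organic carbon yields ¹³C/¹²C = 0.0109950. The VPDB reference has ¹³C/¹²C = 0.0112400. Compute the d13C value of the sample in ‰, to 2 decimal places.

d13C = (R_sample / R_standard − 1) × 1000
R_sample / R_standard = 0.0109950 / 0.0112400 = 0.978203
d13C = (0.978203 − 1) × 1000 = -21.797‰

-21.80‰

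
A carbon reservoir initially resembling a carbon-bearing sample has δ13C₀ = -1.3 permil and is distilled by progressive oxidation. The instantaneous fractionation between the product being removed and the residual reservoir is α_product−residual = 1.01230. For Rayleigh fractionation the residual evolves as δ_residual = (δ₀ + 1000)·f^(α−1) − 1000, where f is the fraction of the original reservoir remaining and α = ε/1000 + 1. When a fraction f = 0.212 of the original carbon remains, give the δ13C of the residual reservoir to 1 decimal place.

-20.2 permil

Rayleigh residual: δ_res = (δ₀ + 1000)·f^(α−1) − 1000
α − 1 = 0.01230
f^(α−1) = 0.212^(0.01230) = 0.981101
δ_res = (-1.3 + 1000) × 0.981101 − 1000 = 979.826 − 1000 = -20.17 permil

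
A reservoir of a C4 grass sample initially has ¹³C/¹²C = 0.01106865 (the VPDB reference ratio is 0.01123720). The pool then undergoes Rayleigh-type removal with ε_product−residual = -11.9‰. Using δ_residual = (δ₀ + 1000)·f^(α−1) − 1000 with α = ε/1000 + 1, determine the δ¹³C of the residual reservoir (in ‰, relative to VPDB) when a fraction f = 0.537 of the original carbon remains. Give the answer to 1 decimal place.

δ₀ = (0.01106865/0.01123720 − 1)×1000 = (0.985001 − 1)×1000 = -14.999‰
α − 1 = ε/1000 = -0.0119
f^(α−1) = 0.537^(-0.0119) = 1.007426
δ_res = (-14.999 + 1000) × 1.007426 − 1000 = 992.316 − 1000 = -7.68‰

-7.7‰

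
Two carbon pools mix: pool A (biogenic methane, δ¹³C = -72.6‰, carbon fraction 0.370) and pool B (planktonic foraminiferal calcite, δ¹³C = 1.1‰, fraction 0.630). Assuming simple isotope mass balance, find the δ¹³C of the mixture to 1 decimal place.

-26.2‰

δ_mix = f_A·δ_A + f_B·δ_B
δ_mix = 0.370 × (-72.6) + 0.630 × (1.1)
δ_mix = -26.86 + 0.69 = -26.17‰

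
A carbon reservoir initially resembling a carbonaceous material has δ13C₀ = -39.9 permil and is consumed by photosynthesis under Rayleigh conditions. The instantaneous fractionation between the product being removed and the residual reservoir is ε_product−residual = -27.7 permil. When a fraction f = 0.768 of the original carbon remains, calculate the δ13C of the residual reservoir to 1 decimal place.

-32.9 permil

Rayleigh residual: δ_res = (δ₀ + 1000)·f^(α−1) − 1000
α = ε/1000 + 1 = 0.97230, so α − 1 = -0.02770
f^(α−1) = 0.768^(-0.02770) = 1.007339
δ_res = (-39.9 + 1000) × 1.007339 − 1000 = 967.146 − 1000 = -32.85 permil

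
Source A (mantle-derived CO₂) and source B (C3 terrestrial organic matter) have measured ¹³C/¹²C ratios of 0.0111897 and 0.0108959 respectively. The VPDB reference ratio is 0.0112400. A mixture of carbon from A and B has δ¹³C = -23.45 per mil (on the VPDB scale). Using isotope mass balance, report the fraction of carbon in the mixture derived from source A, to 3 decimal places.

δ_A = (0.0111897/0.0112400 − 1)×1000 = (0.995525 − 1)×1000 = -4.475 per mil
δ_B = (0.0108959/0.0112400 − 1)×1000 = (0.969386 − 1)×1000 = -30.614 per mil
f_A = (δ_mix − δ_B)/(δ_A − δ_B) = (-23.45 − (-30.614))/(-4.475 − (-30.614))
f_A = 7.164 / 26.139 = 0.2741

0.274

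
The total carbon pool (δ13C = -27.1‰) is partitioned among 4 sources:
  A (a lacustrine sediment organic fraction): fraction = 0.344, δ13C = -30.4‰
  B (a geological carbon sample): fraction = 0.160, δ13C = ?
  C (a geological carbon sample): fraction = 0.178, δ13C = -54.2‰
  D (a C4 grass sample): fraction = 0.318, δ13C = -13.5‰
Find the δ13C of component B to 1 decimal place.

-16.9‰

Isotope mass balance: δ_bulk = Σ fᵢ·δᵢ.
-27.1 = 0.344×(-30.4) + 0.160×δ_B + 0.178×(-54.2) + 0.318×(-13.5)
0.160·δ_B = -27.1 − (-24.398) = -2.702
δ_B = -2.702 / 0.160 = -16.89‰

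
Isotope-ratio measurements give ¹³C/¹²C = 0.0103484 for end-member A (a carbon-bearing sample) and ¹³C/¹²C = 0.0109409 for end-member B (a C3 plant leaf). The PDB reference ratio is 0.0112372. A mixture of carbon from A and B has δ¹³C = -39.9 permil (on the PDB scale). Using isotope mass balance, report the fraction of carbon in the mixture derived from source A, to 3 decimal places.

0.257

δ_A = (0.0103484/0.0112372 − 1)×1000 = (0.920906 − 1)×1000 = -79.094 permil
δ_B = (0.0109409/0.0112372 − 1)×1000 = (0.973632 − 1)×1000 = -26.368 permil
f_A = (δ_mix − δ_B)/(δ_A − δ_B) = (-39.9 − (-26.368))/(-79.094 − (-26.368))
f_A = -13.532 / -52.727 = 0.2566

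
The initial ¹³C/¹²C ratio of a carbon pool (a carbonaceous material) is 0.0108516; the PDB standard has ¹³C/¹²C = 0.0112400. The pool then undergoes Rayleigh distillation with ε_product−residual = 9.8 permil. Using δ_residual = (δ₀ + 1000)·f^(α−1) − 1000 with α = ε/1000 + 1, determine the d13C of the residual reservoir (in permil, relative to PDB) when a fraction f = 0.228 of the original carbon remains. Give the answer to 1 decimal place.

-48.4 permil

δ₀ = (0.0108516/0.0112400 − 1)×1000 = (0.965445 − 1)×1000 = -34.555 permil
α − 1 = ε/1000 = 0.0098
f^(α−1) = 0.228^(0.0098) = 0.985616
δ_res = (-34.555 + 1000) × 0.985616 − 1000 = 951.558 − 1000 = -48.44 permil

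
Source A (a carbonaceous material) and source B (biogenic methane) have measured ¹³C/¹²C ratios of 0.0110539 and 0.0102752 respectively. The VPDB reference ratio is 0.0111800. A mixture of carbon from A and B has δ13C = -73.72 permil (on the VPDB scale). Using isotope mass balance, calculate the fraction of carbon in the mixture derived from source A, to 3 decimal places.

δ_A = (0.0110539/0.0111800 − 1)×1000 = (0.988721 − 1)×1000 = -11.279 permil
δ_B = (0.0102752/0.0111800 − 1)×1000 = (0.919070 − 1)×1000 = -80.930 permil
f_A = (δ_mix − δ_B)/(δ_A − δ_B) = (-73.72 − (-80.930))/(-11.279 − (-80.930))
f_A = 7.210 / 69.651 = 0.1035

0.104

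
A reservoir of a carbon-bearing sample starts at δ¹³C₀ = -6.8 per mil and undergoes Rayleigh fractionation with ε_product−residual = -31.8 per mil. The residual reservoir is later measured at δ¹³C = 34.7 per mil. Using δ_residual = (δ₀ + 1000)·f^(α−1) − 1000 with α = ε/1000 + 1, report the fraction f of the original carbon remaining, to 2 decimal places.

0.28

α − 1 = ε/1000 = -0.0318
(δ_res + 1000)/(δ₀ + 1000) = (34.7 + 1000)/(-6.8 + 1000) = 1034.7/993.2 = 1.041784
f = 1.041784^(1/-0.0318) = exp(ln(1.041784)/-0.0318) = exp(0.04093/-0.0318)
f = exp(-1.2873) = 0.2760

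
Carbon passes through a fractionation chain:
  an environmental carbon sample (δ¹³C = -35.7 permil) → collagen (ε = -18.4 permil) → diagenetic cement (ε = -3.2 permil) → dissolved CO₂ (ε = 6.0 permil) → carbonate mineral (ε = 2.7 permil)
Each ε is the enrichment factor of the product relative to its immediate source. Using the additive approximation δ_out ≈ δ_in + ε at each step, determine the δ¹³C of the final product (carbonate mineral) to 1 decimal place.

-48.6 permil

step 1: δ ≈ -35.7 + (-18.4) = -54.1 permil
step 2: δ ≈ -54.1 + (-3.2) = -57.3 permil
step 3: δ ≈ -57.3 + (6.0) = -51.3 permil
step 4: δ ≈ -51.3 + (2.7) = -48.6 permil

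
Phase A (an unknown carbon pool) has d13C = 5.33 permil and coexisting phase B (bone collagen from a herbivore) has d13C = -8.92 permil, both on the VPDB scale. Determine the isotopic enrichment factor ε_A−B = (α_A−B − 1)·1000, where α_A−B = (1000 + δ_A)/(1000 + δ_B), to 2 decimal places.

α_A−B = (1000 + 5.33) / (1000 + -8.92) = 1005.33 / 991.08 = 1.014378
ε_A−B = (1.014378 − 1) × 1000 = 14.378 permil
(The approximation ε ≈ δ_A − δ_B would give 14.25 permil.)

14.38 permil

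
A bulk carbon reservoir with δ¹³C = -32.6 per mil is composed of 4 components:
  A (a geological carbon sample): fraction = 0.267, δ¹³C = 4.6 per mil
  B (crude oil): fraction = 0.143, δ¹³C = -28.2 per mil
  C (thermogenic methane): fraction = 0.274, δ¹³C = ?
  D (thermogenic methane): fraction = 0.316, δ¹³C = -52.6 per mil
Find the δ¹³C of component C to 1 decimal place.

-48.1 per mil

Isotope mass balance: δ_bulk = Σ fᵢ·δᵢ.
-32.6 = 0.267×(4.6) + 0.143×(-28.2) + 0.274×δ_C + 0.316×(-52.6)
0.274·δ_C = -32.6 − (-19.426) = -13.174
δ_C = -13.174 / 0.274 = -48.08 per mil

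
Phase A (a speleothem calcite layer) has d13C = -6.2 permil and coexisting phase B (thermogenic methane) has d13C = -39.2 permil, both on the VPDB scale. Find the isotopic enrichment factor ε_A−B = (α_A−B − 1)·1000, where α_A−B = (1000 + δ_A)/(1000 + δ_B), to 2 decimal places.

α_A−B = (1000 + -6.2) / (1000 + -39.2) = 993.8 / 960.8 = 1.034346
ε_A−B = (1.034346 − 1) × 1000 = 34.346 permil
(The approximation ε ≈ δ_A − δ_B would give 33.0 permil.)

34.35 permil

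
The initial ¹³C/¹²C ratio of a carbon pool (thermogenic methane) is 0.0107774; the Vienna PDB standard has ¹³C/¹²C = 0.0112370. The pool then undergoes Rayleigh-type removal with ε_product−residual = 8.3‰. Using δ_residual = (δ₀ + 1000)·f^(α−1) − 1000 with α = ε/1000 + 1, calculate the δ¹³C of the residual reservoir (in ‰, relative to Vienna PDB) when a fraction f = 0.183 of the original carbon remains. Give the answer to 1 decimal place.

-54.3‰

δ₀ = (0.0107774/0.0112370 − 1)×1000 = (0.959099 − 1)×1000 = -40.901‰
α − 1 = ε/1000 = 0.0083
f^(α−1) = 0.183^(0.0083) = 0.986003
δ_res = (-40.901 + 1000) × 0.986003 − 1000 = 945.675 − 1000 = -54.32‰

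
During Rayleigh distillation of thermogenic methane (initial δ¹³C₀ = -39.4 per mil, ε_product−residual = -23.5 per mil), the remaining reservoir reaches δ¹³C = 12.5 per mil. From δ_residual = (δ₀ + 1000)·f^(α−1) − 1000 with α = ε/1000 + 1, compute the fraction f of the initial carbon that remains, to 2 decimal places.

0.11

α − 1 = ε/1000 = -0.0235
(δ_res + 1000)/(δ₀ + 1000) = (12.5 + 1000)/(-39.4 + 1000) = 1012.5/960.6 = 1.054029
f = 1.054029^(1/-0.0235) = exp(ln(1.054029)/-0.0235) = exp(0.05262/-0.0235)
f = exp(-2.2391) = 0.1066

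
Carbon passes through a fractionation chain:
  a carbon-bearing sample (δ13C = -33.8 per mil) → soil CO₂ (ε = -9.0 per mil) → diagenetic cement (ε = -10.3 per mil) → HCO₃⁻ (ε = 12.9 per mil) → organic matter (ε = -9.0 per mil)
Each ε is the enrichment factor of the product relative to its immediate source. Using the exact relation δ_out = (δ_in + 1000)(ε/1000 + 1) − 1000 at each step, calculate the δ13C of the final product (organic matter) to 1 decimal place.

-48.8 per mil

step 1: δ = (-33.80 + 1000)·(-9.0/1000 + 1) − 1000 = -42.50 per mil
step 2: δ = (-42.50 + 1000)·(-10.3/1000 + 1) − 1000 = -52.36 per mil
step 3: δ = (-52.36 + 1000)·(12.9/1000 + 1) − 1000 = -40.13 per mil
step 4: δ = (-40.13 + 1000)·(-9.0/1000 + 1) − 1000 = -48.77 per mil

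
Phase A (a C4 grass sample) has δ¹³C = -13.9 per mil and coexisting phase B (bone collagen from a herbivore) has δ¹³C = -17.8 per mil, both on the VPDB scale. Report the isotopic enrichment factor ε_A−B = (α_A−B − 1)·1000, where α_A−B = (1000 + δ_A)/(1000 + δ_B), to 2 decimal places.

3.97 per mil

α_A−B = (1000 + -13.9) / (1000 + -17.8) = 986.1 / 982.2 = 1.003971
ε_A−B = (1.003971 − 1) × 1000 = 3.971 per mil
(The approximation ε ≈ δ_A − δ_B would give 3.9 per mil.)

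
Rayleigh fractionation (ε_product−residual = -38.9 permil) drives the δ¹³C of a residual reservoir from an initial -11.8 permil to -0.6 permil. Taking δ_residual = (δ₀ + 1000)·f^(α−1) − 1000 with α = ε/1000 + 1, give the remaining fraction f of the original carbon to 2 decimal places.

α − 1 = ε/1000 = -0.0389
(δ_res + 1000)/(δ₀ + 1000) = (-0.6 + 1000)/(-11.8 + 1000) = 999.4/988.2 = 1.011334
f = 1.011334^(1/-0.0389) = exp(ln(1.011334)/-0.0389) = exp(0.01127/-0.0389)
f = exp(-0.2897) = 0.7485

0.75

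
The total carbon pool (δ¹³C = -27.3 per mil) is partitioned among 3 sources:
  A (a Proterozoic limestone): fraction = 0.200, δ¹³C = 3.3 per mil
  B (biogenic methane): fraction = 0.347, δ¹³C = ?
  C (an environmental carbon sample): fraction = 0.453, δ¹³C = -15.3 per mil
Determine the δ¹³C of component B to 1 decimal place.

-60.6 per mil

Isotope mass balance: δ_bulk = Σ fᵢ·δᵢ.
-27.3 = 0.200×(3.3) + 0.347×δ_B + 0.453×(-15.3)
0.347·δ_B = -27.3 − (-6.271) = -21.029
δ_B = -21.029 / 0.347 = -60.60 per mil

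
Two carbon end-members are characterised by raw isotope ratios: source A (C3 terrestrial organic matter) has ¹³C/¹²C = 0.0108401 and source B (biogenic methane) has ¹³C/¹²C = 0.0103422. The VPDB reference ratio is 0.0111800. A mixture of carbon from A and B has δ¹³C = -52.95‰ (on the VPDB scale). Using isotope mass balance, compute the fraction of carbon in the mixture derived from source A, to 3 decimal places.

δ_A = (0.0108401/0.0111800 − 1)×1000 = (0.969597 − 1)×1000 = -30.403‰
δ_B = (0.0103422/0.0111800 − 1)×1000 = (0.925063 − 1)×1000 = -74.937‰
f_A = (δ_mix − δ_B)/(δ_A − δ_B) = (-52.95 − (-74.937))/(-30.403 − (-74.937))
f_A = 21.987 / 44.535 = 0.4937

0.494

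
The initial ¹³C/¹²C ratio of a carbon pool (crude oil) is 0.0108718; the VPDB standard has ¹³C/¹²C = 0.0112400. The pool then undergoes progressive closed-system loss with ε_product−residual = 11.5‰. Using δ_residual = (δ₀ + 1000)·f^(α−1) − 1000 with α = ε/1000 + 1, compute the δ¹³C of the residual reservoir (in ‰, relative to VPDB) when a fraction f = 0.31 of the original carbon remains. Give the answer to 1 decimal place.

-45.7‰

δ₀ = (0.0108718/0.0112400 − 1)×1000 = (0.967242 − 1)×1000 = -32.758‰
α − 1 = ε/1000 = 0.0115
f^(α−1) = 0.31^(0.0115) = 0.986622
δ_res = (-32.758 + 1000) × 0.986622 − 1000 = 954.302 − 1000 = -45.70‰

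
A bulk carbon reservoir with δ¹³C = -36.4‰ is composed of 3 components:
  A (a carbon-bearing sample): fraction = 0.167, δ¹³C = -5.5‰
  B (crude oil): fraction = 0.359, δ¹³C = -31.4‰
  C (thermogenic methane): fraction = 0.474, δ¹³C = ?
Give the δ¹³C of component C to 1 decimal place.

-51.1‰

Isotope mass balance: δ_bulk = Σ fᵢ·δᵢ.
-36.4 = 0.167×(-5.5) + 0.359×(-31.4) + 0.474×δ_C
0.474·δ_C = -36.4 − (-12.191) = -24.209
δ_C = -24.209 / 0.474 = -51.07‰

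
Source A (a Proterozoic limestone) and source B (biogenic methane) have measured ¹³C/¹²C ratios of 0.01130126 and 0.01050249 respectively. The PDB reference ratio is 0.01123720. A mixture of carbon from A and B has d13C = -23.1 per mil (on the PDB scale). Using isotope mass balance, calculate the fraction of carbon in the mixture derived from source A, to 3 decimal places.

δ_A = (0.01130126/0.01123720 − 1)×1000 = (1.005701 − 1)×1000 = 5.701 per mil
δ_B = (0.01050249/0.01123720 − 1)×1000 = (0.934618 − 1)×1000 = -65.382 per mil
f_A = (δ_mix − δ_B)/(δ_A − δ_B) = (-23.1 − (-65.382))/(5.701 − (-65.382))
f_A = 42.282 / 71.083 = 0.5948

0.595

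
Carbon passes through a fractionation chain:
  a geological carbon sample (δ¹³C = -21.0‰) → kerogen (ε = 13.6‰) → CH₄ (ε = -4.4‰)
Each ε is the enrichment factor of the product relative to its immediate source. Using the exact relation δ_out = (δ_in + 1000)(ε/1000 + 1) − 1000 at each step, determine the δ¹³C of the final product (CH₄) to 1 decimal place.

step 1: δ = (-21.00 + 1000)·(13.6/1000 + 1) − 1000 = -7.69‰
step 2: δ = (-7.69 + 1000)·(-4.4/1000 + 1) − 1000 = -12.05‰

-12.1‰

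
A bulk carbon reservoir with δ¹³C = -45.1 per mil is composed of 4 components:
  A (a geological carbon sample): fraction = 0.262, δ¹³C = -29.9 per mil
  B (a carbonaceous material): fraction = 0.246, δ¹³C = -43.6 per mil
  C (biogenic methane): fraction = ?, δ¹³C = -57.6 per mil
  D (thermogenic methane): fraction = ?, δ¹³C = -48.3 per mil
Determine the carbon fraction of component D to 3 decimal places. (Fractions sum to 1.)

Let f_D and f_C be the unknown fractions; fractions sum to 1 so f_D + f_C = 0.492.
Mass balance: Σ fᵢ·δᵢ = δ_bulk ⇒ f_D·(-48.3) + f_C·(-57.6) = -45.1 − (-18.559) = -26.541
Substitute f_C = 0.492 − f_D:
f_D·(-48.3 − -57.6) = -26.541 − 0.492×(-57.6) = 1.799
f_D = 1.799 / 9.3 = 0.1934

0.193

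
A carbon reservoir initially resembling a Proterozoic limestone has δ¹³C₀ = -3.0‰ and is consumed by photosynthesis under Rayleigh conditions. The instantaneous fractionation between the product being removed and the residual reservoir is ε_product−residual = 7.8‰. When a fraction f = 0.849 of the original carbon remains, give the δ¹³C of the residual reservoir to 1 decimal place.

Rayleigh residual: δ_res = (δ₀ + 1000)·f^(α−1) − 1000
α = ε/1000 + 1 = 1.00780, so α − 1 = 0.00780
f^(α−1) = 0.849^(0.00780) = 0.998724
δ_res = (-3.0 + 1000) × 0.998724 − 1000 = 995.728 − 1000 = -4.27‰

-4.3‰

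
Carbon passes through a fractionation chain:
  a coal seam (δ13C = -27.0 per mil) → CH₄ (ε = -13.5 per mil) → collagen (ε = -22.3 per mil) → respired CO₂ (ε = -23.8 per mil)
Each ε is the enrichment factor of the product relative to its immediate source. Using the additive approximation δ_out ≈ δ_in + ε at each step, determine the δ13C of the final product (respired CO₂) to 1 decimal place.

-86.6 per mil

step 1: δ ≈ -27.0 + (-13.5) = -40.5 per mil
step 2: δ ≈ -40.5 + (-22.3) = -62.8 per mil
step 3: δ ≈ -62.8 + (-23.8) = -86.6 per mil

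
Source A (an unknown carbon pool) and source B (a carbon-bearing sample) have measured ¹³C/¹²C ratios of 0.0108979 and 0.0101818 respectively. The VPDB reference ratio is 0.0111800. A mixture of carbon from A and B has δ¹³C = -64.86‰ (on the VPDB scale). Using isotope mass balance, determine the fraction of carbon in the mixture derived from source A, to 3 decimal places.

0.381

δ_A = (0.0108979/0.0111800 − 1)×1000 = (0.974767 − 1)×1000 = -25.233‰
δ_B = (0.0101818/0.0111800 − 1)×1000 = (0.910716 − 1)×1000 = -89.284‰
f_A = (δ_mix − δ_B)/(δ_A − δ_B) = (-64.86 − (-89.284))/(-25.233 − (-89.284))
f_A = 24.424 / 64.052 = 0.3813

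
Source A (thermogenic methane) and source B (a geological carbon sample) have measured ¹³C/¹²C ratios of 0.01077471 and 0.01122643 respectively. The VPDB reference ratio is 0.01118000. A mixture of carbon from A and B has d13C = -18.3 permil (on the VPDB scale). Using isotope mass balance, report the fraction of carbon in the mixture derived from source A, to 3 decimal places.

0.556

δ_A = (0.01077471/0.01118000 − 1)×1000 = (0.963749 − 1)×1000 = -36.251 permil
δ_B = (0.01122643/0.01118000 − 1)×1000 = (1.004153 − 1)×1000 = 4.153 permil
f_A = (δ_mix − δ_B)/(δ_A − δ_B) = (-18.3 − (4.153))/(-36.251 − (4.153))
f_A = -22.453 / -40.404 = 0.5557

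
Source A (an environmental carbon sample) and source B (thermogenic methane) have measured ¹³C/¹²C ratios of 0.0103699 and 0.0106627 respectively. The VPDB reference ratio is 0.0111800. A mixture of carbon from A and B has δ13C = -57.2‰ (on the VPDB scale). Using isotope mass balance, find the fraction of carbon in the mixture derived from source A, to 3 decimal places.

0.417

δ_A = (0.0103699/0.0111800 − 1)×1000 = (0.927540 − 1)×1000 = -72.460‰
δ_B = (0.0106627/0.0111800 − 1)×1000 = (0.953730 − 1)×1000 = -46.270‰
f_A = (δ_mix − δ_B)/(δ_A − δ_B) = (-57.2 − (-46.270))/(-72.460 − (-46.270))
f_A = -10.930 / -26.190 = 0.4173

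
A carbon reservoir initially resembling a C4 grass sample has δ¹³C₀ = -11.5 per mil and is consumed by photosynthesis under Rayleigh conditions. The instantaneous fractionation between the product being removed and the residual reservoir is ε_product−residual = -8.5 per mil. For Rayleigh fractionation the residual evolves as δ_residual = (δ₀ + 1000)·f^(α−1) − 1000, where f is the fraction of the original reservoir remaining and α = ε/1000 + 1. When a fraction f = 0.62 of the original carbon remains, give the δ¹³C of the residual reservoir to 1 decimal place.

-7.5 per mil

Rayleigh residual: δ_res = (δ₀ + 1000)·f^(α−1) − 1000
α = ε/1000 + 1 = 0.99150, so α − 1 = -0.00850
f^(α−1) = 0.62^(-0.00850) = 1.004072
δ_res = (-11.5 + 1000) × 1.004072 − 1000 = 992.525 − 1000 = -7.48 per mil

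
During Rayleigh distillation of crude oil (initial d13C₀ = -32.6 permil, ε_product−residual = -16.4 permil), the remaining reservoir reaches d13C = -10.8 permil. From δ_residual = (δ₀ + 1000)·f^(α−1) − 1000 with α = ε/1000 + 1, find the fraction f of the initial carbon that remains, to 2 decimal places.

0.26

α − 1 = ε/1000 = -0.0164
(δ_res + 1000)/(δ₀ + 1000) = (-10.8 + 1000)/(-32.6 + 1000) = 989.2/967.4 = 1.022535
f = 1.022535^(1/-0.0164) = exp(ln(1.022535)/-0.0164) = exp(0.02228/-0.0164)
f = exp(-1.3588) = 0.2570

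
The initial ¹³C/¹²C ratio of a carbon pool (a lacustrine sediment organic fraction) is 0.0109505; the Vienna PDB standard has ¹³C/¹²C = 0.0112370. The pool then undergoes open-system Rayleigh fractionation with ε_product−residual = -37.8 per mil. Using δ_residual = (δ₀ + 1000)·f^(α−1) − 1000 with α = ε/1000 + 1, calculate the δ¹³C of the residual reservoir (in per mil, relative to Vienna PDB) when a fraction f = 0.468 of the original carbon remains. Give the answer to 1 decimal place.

δ₀ = (0.0109505/0.0112370 − 1)×1000 = (0.974504 − 1)×1000 = -25.496 per mil
α − 1 = ε/1000 = -0.0378
f^(α−1) = 0.468^(-0.0378) = 1.029117
δ_res = (-25.496 + 1000) × 1.029117 − 1000 = 1002.878 − 1000 = 2.88 per mil

2.9 per mil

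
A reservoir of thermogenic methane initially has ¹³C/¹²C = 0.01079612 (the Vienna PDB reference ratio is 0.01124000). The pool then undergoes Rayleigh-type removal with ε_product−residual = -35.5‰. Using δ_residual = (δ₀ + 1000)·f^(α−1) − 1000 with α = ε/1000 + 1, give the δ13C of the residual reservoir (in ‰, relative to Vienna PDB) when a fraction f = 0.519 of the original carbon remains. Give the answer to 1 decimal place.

-16.9‰

δ₀ = (0.01079612/0.01124000 − 1)×1000 = (0.960509 − 1)×1000 = -39.491‰
α − 1 = ε/1000 = -0.0355
f^(α−1) = 0.519^(-0.0355) = 1.023556
δ_res = (-39.491 + 1000) × 1.023556 − 1000 = 983.135 − 1000 = -16.87‰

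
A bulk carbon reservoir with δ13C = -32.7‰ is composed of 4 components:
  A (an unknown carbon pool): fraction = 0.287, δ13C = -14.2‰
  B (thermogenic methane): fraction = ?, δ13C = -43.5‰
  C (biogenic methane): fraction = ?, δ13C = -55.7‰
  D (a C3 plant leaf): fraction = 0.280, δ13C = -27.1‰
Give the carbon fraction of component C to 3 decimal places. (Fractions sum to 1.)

Let f_C and f_B be the unknown fractions; fractions sum to 1 so f_C + f_B = 0.433.
Mass balance: Σ fᵢ·δᵢ = δ_bulk ⇒ f_C·(-55.7) + f_B·(-43.5) = -32.7 − (-11.663) = -21.037
Substitute f_B = 0.433 − f_C:
f_C·(-55.7 − -43.5) = -21.037 − 0.433×(-43.5) = -2.201
f_C = -2.201 / -12.2 = 0.1804

0.180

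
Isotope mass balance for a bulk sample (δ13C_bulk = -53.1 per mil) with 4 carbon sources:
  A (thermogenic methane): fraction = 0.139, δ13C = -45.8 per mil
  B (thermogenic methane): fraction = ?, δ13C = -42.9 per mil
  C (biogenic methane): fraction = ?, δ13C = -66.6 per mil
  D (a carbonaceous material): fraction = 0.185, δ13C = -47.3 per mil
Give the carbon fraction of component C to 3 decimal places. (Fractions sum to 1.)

0.379

Let f_C and f_B be the unknown fractions; fractions sum to 1 so f_C + f_B = 0.676.
Mass balance: Σ fᵢ·δᵢ = δ_bulk ⇒ f_C·(-66.6) + f_B·(-42.9) = -53.1 − (-15.117) = -37.983
Substitute f_B = 0.676 − f_C:
f_C·(-66.6 − -42.9) = -37.983 − 0.676×(-42.9) = -8.983
f_C = -8.983 / -23.7 = 0.3790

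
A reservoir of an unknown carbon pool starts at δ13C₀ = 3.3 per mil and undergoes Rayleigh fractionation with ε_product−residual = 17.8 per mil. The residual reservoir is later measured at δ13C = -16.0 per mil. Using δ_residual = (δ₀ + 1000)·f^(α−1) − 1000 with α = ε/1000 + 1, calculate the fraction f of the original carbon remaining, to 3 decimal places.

0.336

α − 1 = ε/1000 = 0.0178
(δ_res + 1000)/(δ₀ + 1000) = (-16.0 + 1000)/(3.3 + 1000) = 984.0/1003.3 = 0.980763
f = 0.980763^(1/0.0178) = exp(ln(0.980763)/0.0178) = exp(-0.01942/0.0178)
f = exp(-1.0912) = 0.3358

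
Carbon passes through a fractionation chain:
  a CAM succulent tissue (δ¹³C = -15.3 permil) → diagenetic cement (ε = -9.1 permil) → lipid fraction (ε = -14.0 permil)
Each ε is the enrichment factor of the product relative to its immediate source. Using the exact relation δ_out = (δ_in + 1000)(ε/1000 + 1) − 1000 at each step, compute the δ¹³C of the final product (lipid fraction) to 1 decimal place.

step 1: δ = (-15.30 + 1000)·(-9.1/1000 + 1) − 1000 = -24.26 permil
step 2: δ = (-24.26 + 1000)·(-14.0/1000 + 1) − 1000 = -37.92 permil

-37.9 permil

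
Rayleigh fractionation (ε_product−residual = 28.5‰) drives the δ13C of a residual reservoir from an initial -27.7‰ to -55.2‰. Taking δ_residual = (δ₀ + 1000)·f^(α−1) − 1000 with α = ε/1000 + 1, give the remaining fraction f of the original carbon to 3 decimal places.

0.365

α − 1 = ε/1000 = 0.0285
(δ_res + 1000)/(δ₀ + 1000) = (-55.2 + 1000)/(-27.7 + 1000) = 944.8/972.3 = 0.971717
f = 0.971717^(1/0.0285) = exp(ln(0.971717)/0.0285) = exp(-0.02869/0.0285)
f = exp(-1.0067) = 0.3654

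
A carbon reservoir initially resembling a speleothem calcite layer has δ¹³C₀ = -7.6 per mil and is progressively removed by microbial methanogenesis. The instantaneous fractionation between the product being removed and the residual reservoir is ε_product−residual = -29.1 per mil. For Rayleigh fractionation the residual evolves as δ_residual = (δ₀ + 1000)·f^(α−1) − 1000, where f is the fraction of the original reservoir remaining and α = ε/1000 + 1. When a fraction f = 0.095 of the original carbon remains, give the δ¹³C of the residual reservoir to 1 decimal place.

Rayleigh residual: δ_res = (δ₀ + 1000)·f^(α−1) − 1000
α = ε/1000 + 1 = 0.97090, so α − 1 = -0.02910
f^(α−1) = 0.095^(-0.02910) = 1.070898
δ_res = (-7.6 + 1000) × 1.070898 − 1000 = 1062.760 − 1000 = 62.76 per mil

62.8 per mil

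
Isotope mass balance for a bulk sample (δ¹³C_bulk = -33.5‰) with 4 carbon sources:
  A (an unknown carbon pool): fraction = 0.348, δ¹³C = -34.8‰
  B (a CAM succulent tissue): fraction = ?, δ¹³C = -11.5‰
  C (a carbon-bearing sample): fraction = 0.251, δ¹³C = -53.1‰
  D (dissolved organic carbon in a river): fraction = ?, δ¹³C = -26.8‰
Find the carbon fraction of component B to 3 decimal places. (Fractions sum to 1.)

0.176

Let f_B and f_D be the unknown fractions; fractions sum to 1 so f_B + f_D = 0.401.
Mass balance: Σ fᵢ·δᵢ = δ_bulk ⇒ f_B·(-11.5) + f_D·(-26.8) = -33.5 − (-25.438) = -8.062
Substitute f_D = 0.401 − f_B:
f_B·(-11.5 − -26.8) = -8.062 − 0.401×(-26.8) = 2.685
f_B = 2.685 / 15.3 = 0.1755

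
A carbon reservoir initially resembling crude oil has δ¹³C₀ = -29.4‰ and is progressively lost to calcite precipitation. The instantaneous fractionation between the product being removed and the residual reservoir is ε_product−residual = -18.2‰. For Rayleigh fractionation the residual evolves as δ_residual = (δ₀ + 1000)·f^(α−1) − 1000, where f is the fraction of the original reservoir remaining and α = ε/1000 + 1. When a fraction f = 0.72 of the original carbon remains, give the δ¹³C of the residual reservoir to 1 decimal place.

-23.6‰

Rayleigh residual: δ_res = (δ₀ + 1000)·f^(α−1) − 1000
α = ε/1000 + 1 = 0.98180, so α − 1 = -0.01820
f^(α−1) = 0.72^(-0.01820) = 1.005997
δ_res = (-29.4 + 1000) × 1.005997 − 1000 = 976.420 − 1000 = -23.58‰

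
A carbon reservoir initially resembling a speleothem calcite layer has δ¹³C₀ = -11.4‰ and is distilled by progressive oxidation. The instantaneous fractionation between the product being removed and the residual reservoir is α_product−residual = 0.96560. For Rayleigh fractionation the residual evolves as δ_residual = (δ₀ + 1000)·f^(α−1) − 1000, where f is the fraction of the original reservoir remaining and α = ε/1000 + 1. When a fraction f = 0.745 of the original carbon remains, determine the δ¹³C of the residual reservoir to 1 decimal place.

-1.3‰

Rayleigh residual: δ_res = (δ₀ + 1000)·f^(α−1) − 1000
α − 1 = -0.03440
f^(α−1) = 0.745^(-0.03440) = 1.010178
δ_res = (-11.4 + 1000) × 1.010178 − 1000 = 998.662 − 1000 = -1.34‰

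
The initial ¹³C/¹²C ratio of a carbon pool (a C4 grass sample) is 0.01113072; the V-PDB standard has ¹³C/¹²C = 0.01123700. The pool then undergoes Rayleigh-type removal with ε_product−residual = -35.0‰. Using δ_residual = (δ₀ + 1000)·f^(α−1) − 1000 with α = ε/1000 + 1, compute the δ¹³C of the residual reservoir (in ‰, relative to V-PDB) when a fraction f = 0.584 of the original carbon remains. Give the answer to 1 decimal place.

δ₀ = (0.01113072/0.01123700 − 1)×1000 = (0.990542 − 1)×1000 = -9.458‰
α − 1 = ε/1000 = -0.0350
f^(α−1) = 0.584^(-0.0350) = 1.019003
δ_res = (-9.458 + 1000) × 1.019003 − 1000 = 1009.365 − 1000 = 9.37‰

9.4‰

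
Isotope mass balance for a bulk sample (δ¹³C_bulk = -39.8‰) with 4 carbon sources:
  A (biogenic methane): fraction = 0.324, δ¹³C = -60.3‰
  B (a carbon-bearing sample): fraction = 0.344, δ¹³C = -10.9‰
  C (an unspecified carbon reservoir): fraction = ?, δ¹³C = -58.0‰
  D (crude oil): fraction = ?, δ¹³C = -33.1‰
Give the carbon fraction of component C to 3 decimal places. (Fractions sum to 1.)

0.222

Let f_C and f_D be the unknown fractions; fractions sum to 1 so f_C + f_D = 0.332.
Mass balance: Σ fᵢ·δᵢ = δ_bulk ⇒ f_C·(-58.0) + f_D·(-33.1) = -39.8 − (-23.287) = -16.513
Substitute f_D = 0.332 − f_C:
f_C·(-58.0 − -33.1) = -16.513 − 0.332×(-33.1) = -5.524
f_C = -5.524 / -24.9 = 0.2218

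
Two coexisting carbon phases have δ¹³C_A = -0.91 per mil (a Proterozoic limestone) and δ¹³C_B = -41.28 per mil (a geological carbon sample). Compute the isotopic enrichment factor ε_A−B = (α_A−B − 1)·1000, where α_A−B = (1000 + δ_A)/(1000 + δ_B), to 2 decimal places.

42.11 per mil

α_A−B = (1000 + -0.91) / (1000 + -41.28) = 999.09 / 958.72 = 1.042108
ε_A−B = (1.042108 − 1) × 1000 = 42.108 per mil
(The approximation ε ≈ δ_A − δ_B would give 40.37 per mil.)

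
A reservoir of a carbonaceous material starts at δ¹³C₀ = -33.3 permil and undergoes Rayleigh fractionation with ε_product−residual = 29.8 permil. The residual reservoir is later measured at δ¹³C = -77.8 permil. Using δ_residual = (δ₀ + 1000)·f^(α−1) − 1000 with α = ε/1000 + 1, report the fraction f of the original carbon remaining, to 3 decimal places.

0.206

α − 1 = ε/1000 = 0.0298
(δ_res + 1000)/(δ₀ + 1000) = (-77.8 + 1000)/(-33.3 + 1000) = 922.2/966.7 = 0.953967
f = 0.953967^(1/0.0298) = exp(ln(0.953967)/0.0298) = exp(-0.04713/0.0298)
f = exp(-1.5814) = 0.2057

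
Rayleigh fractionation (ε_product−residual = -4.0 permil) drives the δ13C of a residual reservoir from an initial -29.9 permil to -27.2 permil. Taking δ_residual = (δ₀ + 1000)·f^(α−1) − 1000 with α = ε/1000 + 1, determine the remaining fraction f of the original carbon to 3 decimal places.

α − 1 = ε/1000 = -0.0040
(δ_res + 1000)/(δ₀ + 1000) = (-27.2 + 1000)/(-29.9 + 1000) = 972.8/970.1 = 1.002783
f = 1.002783^(1/-0.0040) = exp(ln(1.002783)/-0.0040) = exp(0.00278/-0.0040)
f = exp(-0.6948) = 0.4992

0.499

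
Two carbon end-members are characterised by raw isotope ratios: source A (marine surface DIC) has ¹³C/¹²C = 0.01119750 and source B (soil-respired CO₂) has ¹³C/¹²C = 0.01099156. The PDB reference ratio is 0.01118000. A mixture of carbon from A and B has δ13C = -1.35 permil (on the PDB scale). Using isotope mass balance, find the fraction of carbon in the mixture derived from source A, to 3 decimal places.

0.842

δ_A = (0.01119750/0.01118000 − 1)×1000 = (1.001565 − 1)×1000 = 1.565 permil
δ_B = (0.01099156/0.01118000 − 1)×1000 = (0.983145 − 1)×1000 = -16.855 permil
f_A = (δ_mix − δ_B)/(δ_A − δ_B) = (-1.35 − (-16.855))/(1.565 − (-16.855))
f_A = 15.505 / 18.420 = 0.8417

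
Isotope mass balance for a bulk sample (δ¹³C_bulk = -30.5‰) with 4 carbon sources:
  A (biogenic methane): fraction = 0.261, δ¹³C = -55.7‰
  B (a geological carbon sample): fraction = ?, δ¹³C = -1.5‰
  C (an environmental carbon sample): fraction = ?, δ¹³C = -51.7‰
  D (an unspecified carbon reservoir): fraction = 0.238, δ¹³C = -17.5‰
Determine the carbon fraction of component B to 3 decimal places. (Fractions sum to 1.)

0.281

Let f_B and f_C be the unknown fractions; fractions sum to 1 so f_B + f_C = 0.501.
Mass balance: Σ fᵢ·δᵢ = δ_bulk ⇒ f_B·(-1.5) + f_C·(-51.7) = -30.5 − (-18.703) = -11.797
Substitute f_C = 0.501 − f_B:
f_B·(-1.5 − -51.7) = -11.797 − 0.501×(-51.7) = 14.104
f_B = 14.104 / 50.2 = 0.2810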